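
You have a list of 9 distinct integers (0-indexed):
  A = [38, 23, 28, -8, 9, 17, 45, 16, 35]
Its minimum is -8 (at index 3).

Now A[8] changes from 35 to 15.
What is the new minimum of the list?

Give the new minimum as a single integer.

Answer: -8

Derivation:
Old min = -8 (at index 3)
Change: A[8] 35 -> 15
Changed element was NOT the old min.
  New min = min(old_min, new_val) = min(-8, 15) = -8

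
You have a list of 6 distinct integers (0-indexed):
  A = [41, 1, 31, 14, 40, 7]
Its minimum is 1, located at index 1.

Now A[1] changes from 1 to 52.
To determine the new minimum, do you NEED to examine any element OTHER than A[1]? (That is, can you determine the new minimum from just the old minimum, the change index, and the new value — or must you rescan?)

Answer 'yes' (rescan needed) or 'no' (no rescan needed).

Answer: yes

Derivation:
Old min = 1 at index 1
Change at index 1: 1 -> 52
Index 1 WAS the min and new value 52 > old min 1. Must rescan other elements to find the new min.
Needs rescan: yes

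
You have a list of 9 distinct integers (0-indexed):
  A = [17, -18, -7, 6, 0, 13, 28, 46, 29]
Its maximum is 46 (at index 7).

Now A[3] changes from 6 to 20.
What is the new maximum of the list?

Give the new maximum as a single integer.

Answer: 46

Derivation:
Old max = 46 (at index 7)
Change: A[3] 6 -> 20
Changed element was NOT the old max.
  New max = max(old_max, new_val) = max(46, 20) = 46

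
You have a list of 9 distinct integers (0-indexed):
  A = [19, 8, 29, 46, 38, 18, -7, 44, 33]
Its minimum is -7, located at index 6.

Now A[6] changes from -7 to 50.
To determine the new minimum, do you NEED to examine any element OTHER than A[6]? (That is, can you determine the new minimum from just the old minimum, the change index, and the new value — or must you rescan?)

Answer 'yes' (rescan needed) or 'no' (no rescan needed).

Answer: yes

Derivation:
Old min = -7 at index 6
Change at index 6: -7 -> 50
Index 6 WAS the min and new value 50 > old min -7. Must rescan other elements to find the new min.
Needs rescan: yes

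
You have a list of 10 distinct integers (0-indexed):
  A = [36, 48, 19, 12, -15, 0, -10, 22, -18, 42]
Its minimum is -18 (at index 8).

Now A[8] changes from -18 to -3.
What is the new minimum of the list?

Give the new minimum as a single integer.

Answer: -15

Derivation:
Old min = -18 (at index 8)
Change: A[8] -18 -> -3
Changed element WAS the min. Need to check: is -3 still <= all others?
  Min of remaining elements: -15
  New min = min(-3, -15) = -15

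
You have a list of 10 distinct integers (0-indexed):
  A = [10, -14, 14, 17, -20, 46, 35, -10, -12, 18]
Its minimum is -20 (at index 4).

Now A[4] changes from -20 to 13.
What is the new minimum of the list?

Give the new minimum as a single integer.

Old min = -20 (at index 4)
Change: A[4] -20 -> 13
Changed element WAS the min. Need to check: is 13 still <= all others?
  Min of remaining elements: -14
  New min = min(13, -14) = -14

Answer: -14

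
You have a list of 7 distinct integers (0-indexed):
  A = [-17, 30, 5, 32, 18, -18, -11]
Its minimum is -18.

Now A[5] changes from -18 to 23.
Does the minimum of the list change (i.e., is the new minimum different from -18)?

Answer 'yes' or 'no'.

Old min = -18
Change: A[5] -18 -> 23
Changed element was the min; new min must be rechecked.
New min = -17; changed? yes

Answer: yes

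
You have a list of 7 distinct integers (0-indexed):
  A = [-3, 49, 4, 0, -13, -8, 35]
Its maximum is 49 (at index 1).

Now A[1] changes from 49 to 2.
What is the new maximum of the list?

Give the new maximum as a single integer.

Answer: 35

Derivation:
Old max = 49 (at index 1)
Change: A[1] 49 -> 2
Changed element WAS the max -> may need rescan.
  Max of remaining elements: 35
  New max = max(2, 35) = 35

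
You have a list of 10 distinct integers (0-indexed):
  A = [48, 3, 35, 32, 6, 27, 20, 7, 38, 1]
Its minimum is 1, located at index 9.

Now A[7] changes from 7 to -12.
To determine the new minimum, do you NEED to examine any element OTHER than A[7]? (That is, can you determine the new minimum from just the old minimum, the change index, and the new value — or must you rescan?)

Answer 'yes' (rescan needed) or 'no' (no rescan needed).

Answer: no

Derivation:
Old min = 1 at index 9
Change at index 7: 7 -> -12
Index 7 was NOT the min. New min = min(1, -12). No rescan of other elements needed.
Needs rescan: no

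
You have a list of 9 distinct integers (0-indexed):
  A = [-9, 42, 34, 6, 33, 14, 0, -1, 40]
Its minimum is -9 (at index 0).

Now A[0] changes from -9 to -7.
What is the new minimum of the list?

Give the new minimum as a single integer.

Answer: -7

Derivation:
Old min = -9 (at index 0)
Change: A[0] -9 -> -7
Changed element WAS the min. Need to check: is -7 still <= all others?
  Min of remaining elements: -1
  New min = min(-7, -1) = -7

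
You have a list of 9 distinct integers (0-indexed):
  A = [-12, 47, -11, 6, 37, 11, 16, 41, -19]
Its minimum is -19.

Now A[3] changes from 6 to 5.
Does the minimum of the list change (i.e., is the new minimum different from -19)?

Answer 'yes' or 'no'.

Old min = -19
Change: A[3] 6 -> 5
Changed element was NOT the min; min changes only if 5 < -19.
New min = -19; changed? no

Answer: no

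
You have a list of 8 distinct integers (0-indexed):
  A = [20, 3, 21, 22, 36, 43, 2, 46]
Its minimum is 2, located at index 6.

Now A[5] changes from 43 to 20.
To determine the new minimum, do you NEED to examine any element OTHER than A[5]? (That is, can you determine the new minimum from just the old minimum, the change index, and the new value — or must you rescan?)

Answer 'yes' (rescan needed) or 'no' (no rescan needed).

Old min = 2 at index 6
Change at index 5: 43 -> 20
Index 5 was NOT the min. New min = min(2, 20). No rescan of other elements needed.
Needs rescan: no

Answer: no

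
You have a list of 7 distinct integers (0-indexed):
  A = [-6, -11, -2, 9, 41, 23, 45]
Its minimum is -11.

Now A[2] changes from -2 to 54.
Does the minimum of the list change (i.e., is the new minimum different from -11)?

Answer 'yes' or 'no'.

Old min = -11
Change: A[2] -2 -> 54
Changed element was NOT the min; min changes only if 54 < -11.
New min = -11; changed? no

Answer: no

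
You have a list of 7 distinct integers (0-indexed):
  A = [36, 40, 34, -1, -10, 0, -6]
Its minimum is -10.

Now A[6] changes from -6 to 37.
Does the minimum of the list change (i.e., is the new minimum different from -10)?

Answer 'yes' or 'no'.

Old min = -10
Change: A[6] -6 -> 37
Changed element was NOT the min; min changes only if 37 < -10.
New min = -10; changed? no

Answer: no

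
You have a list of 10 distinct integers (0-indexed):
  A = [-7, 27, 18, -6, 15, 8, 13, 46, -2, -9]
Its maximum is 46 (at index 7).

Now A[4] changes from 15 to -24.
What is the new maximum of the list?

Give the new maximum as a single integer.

Old max = 46 (at index 7)
Change: A[4] 15 -> -24
Changed element was NOT the old max.
  New max = max(old_max, new_val) = max(46, -24) = 46

Answer: 46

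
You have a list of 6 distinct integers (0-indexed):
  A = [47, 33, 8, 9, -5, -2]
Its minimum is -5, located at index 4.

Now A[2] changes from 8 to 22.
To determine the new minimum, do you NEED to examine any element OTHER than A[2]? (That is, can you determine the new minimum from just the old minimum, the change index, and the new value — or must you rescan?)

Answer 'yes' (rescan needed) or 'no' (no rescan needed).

Answer: no

Derivation:
Old min = -5 at index 4
Change at index 2: 8 -> 22
Index 2 was NOT the min. New min = min(-5, 22). No rescan of other elements needed.
Needs rescan: no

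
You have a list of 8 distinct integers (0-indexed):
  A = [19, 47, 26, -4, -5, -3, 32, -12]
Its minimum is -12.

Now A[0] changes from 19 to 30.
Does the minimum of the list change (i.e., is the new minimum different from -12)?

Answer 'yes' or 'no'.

Old min = -12
Change: A[0] 19 -> 30
Changed element was NOT the min; min changes only if 30 < -12.
New min = -12; changed? no

Answer: no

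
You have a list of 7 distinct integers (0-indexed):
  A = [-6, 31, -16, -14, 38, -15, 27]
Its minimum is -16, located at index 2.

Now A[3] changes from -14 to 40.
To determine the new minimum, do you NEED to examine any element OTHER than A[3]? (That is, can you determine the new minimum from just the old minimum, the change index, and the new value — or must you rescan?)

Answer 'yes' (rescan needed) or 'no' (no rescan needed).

Old min = -16 at index 2
Change at index 3: -14 -> 40
Index 3 was NOT the min. New min = min(-16, 40). No rescan of other elements needed.
Needs rescan: no

Answer: no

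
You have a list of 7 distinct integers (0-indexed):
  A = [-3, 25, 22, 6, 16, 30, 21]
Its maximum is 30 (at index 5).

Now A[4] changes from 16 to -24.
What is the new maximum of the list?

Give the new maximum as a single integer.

Old max = 30 (at index 5)
Change: A[4] 16 -> -24
Changed element was NOT the old max.
  New max = max(old_max, new_val) = max(30, -24) = 30

Answer: 30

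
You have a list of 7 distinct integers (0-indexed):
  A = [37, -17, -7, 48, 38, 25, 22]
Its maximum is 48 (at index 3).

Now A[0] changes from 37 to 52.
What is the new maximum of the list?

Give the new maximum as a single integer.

Answer: 52

Derivation:
Old max = 48 (at index 3)
Change: A[0] 37 -> 52
Changed element was NOT the old max.
  New max = max(old_max, new_val) = max(48, 52) = 52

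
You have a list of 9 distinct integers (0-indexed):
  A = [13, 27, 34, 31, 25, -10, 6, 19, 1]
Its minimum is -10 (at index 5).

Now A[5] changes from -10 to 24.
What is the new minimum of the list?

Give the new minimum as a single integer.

Old min = -10 (at index 5)
Change: A[5] -10 -> 24
Changed element WAS the min. Need to check: is 24 still <= all others?
  Min of remaining elements: 1
  New min = min(24, 1) = 1

Answer: 1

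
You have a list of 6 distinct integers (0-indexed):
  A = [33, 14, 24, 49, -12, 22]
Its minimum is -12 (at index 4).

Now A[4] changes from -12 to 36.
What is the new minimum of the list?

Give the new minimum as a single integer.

Answer: 14

Derivation:
Old min = -12 (at index 4)
Change: A[4] -12 -> 36
Changed element WAS the min. Need to check: is 36 still <= all others?
  Min of remaining elements: 14
  New min = min(36, 14) = 14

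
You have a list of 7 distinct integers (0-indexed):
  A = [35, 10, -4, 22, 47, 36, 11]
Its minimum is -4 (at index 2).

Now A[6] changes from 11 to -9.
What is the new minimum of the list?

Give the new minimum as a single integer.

Answer: -9

Derivation:
Old min = -4 (at index 2)
Change: A[6] 11 -> -9
Changed element was NOT the old min.
  New min = min(old_min, new_val) = min(-4, -9) = -9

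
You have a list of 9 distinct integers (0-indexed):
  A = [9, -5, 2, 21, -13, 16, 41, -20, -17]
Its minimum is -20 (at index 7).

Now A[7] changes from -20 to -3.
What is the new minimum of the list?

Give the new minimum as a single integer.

Answer: -17

Derivation:
Old min = -20 (at index 7)
Change: A[7] -20 -> -3
Changed element WAS the min. Need to check: is -3 still <= all others?
  Min of remaining elements: -17
  New min = min(-3, -17) = -17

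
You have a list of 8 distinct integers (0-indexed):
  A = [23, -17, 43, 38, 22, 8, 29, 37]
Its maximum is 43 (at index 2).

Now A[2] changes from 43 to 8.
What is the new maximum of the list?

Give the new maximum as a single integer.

Answer: 38

Derivation:
Old max = 43 (at index 2)
Change: A[2] 43 -> 8
Changed element WAS the max -> may need rescan.
  Max of remaining elements: 38
  New max = max(8, 38) = 38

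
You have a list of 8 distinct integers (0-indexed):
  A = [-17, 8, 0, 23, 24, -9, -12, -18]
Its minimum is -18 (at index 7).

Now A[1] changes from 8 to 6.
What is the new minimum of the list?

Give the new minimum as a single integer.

Old min = -18 (at index 7)
Change: A[1] 8 -> 6
Changed element was NOT the old min.
  New min = min(old_min, new_val) = min(-18, 6) = -18

Answer: -18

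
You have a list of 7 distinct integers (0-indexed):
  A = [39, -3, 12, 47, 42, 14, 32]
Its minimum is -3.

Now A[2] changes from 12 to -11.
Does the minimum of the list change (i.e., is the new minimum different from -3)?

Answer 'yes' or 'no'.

Answer: yes

Derivation:
Old min = -3
Change: A[2] 12 -> -11
Changed element was NOT the min; min changes only if -11 < -3.
New min = -11; changed? yes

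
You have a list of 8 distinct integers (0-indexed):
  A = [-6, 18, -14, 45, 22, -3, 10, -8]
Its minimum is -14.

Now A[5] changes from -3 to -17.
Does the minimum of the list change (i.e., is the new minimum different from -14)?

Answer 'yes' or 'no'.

Answer: yes

Derivation:
Old min = -14
Change: A[5] -3 -> -17
Changed element was NOT the min; min changes only if -17 < -14.
New min = -17; changed? yes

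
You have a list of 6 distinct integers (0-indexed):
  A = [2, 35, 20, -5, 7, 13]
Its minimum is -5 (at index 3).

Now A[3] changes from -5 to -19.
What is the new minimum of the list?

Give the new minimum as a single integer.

Old min = -5 (at index 3)
Change: A[3] -5 -> -19
Changed element WAS the min. Need to check: is -19 still <= all others?
  Min of remaining elements: 2
  New min = min(-19, 2) = -19

Answer: -19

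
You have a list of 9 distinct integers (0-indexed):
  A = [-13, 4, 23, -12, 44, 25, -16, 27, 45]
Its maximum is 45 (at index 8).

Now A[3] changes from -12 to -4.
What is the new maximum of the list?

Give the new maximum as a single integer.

Answer: 45

Derivation:
Old max = 45 (at index 8)
Change: A[3] -12 -> -4
Changed element was NOT the old max.
  New max = max(old_max, new_val) = max(45, -4) = 45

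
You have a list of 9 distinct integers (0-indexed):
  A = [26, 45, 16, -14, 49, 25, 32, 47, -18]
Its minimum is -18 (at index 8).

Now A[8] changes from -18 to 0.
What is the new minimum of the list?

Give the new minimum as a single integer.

Answer: -14

Derivation:
Old min = -18 (at index 8)
Change: A[8] -18 -> 0
Changed element WAS the min. Need to check: is 0 still <= all others?
  Min of remaining elements: -14
  New min = min(0, -14) = -14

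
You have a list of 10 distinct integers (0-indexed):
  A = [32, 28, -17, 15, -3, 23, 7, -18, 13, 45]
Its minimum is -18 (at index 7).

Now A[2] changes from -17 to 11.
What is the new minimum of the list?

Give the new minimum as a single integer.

Answer: -18

Derivation:
Old min = -18 (at index 7)
Change: A[2] -17 -> 11
Changed element was NOT the old min.
  New min = min(old_min, new_val) = min(-18, 11) = -18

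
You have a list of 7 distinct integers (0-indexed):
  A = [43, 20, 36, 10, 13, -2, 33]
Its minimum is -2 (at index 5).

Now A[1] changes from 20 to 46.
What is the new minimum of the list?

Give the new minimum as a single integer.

Old min = -2 (at index 5)
Change: A[1] 20 -> 46
Changed element was NOT the old min.
  New min = min(old_min, new_val) = min(-2, 46) = -2

Answer: -2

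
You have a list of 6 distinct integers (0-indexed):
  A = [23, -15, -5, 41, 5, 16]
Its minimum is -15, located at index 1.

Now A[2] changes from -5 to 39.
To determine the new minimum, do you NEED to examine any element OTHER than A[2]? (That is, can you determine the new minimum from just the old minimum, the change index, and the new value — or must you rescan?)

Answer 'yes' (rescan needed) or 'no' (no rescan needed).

Old min = -15 at index 1
Change at index 2: -5 -> 39
Index 2 was NOT the min. New min = min(-15, 39). No rescan of other elements needed.
Needs rescan: no

Answer: no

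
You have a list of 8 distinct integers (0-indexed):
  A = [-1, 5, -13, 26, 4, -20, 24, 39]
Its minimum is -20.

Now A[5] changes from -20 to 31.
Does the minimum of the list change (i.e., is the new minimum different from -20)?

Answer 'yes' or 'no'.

Old min = -20
Change: A[5] -20 -> 31
Changed element was the min; new min must be rechecked.
New min = -13; changed? yes

Answer: yes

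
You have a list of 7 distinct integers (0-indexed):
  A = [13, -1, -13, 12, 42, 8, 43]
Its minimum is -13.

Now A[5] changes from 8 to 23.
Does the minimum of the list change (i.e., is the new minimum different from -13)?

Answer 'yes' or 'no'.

Old min = -13
Change: A[5] 8 -> 23
Changed element was NOT the min; min changes only if 23 < -13.
New min = -13; changed? no

Answer: no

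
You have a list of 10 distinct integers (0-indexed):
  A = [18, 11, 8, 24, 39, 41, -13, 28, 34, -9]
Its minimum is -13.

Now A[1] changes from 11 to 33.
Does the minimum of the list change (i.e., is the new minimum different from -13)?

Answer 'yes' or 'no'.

Answer: no

Derivation:
Old min = -13
Change: A[1] 11 -> 33
Changed element was NOT the min; min changes only if 33 < -13.
New min = -13; changed? no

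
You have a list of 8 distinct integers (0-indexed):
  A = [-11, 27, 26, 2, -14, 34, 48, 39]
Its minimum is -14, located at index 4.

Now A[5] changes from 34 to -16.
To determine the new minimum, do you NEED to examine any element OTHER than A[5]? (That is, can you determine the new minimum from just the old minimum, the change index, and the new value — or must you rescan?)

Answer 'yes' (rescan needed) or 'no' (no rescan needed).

Answer: no

Derivation:
Old min = -14 at index 4
Change at index 5: 34 -> -16
Index 5 was NOT the min. New min = min(-14, -16). No rescan of other elements needed.
Needs rescan: no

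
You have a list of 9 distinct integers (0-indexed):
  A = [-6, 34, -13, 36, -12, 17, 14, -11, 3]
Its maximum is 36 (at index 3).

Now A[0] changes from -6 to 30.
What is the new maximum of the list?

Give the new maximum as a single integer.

Old max = 36 (at index 3)
Change: A[0] -6 -> 30
Changed element was NOT the old max.
  New max = max(old_max, new_val) = max(36, 30) = 36

Answer: 36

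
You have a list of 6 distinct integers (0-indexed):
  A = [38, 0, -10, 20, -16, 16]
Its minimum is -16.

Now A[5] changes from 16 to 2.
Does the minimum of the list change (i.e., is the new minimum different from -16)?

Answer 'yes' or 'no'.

Old min = -16
Change: A[5] 16 -> 2
Changed element was NOT the min; min changes only if 2 < -16.
New min = -16; changed? no

Answer: no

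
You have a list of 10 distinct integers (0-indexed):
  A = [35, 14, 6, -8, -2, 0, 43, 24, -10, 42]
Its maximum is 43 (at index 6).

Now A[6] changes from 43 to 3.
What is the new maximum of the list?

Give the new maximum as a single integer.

Old max = 43 (at index 6)
Change: A[6] 43 -> 3
Changed element WAS the max -> may need rescan.
  Max of remaining elements: 42
  New max = max(3, 42) = 42

Answer: 42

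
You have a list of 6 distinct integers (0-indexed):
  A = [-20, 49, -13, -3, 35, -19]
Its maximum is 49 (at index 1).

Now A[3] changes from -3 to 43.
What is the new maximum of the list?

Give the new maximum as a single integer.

Answer: 49

Derivation:
Old max = 49 (at index 1)
Change: A[3] -3 -> 43
Changed element was NOT the old max.
  New max = max(old_max, new_val) = max(49, 43) = 49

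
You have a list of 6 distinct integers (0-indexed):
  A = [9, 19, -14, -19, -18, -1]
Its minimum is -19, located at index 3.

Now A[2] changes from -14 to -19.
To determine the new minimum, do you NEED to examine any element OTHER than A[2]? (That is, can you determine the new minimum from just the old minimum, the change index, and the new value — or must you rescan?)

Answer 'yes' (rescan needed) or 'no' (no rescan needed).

Answer: no

Derivation:
Old min = -19 at index 3
Change at index 2: -14 -> -19
Index 2 was NOT the min. New min = min(-19, -19). No rescan of other elements needed.
Needs rescan: no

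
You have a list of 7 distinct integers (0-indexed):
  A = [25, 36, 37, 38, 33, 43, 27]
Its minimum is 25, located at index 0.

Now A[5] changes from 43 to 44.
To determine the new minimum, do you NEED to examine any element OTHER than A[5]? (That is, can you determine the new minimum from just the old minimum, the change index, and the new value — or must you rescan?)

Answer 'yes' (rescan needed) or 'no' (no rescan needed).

Answer: no

Derivation:
Old min = 25 at index 0
Change at index 5: 43 -> 44
Index 5 was NOT the min. New min = min(25, 44). No rescan of other elements needed.
Needs rescan: no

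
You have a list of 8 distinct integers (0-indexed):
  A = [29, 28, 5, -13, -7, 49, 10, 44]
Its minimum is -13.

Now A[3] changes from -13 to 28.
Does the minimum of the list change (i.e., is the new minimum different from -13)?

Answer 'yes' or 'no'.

Answer: yes

Derivation:
Old min = -13
Change: A[3] -13 -> 28
Changed element was the min; new min must be rechecked.
New min = -7; changed? yes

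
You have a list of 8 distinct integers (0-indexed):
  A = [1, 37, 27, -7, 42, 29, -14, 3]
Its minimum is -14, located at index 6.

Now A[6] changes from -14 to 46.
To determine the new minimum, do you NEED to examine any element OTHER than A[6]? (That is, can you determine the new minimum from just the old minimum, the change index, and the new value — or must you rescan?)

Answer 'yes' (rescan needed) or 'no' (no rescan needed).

Old min = -14 at index 6
Change at index 6: -14 -> 46
Index 6 WAS the min and new value 46 > old min -14. Must rescan other elements to find the new min.
Needs rescan: yes

Answer: yes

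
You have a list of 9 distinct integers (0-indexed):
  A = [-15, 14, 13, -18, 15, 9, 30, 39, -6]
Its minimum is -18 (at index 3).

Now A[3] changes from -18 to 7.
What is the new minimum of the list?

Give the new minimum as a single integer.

Answer: -15

Derivation:
Old min = -18 (at index 3)
Change: A[3] -18 -> 7
Changed element WAS the min. Need to check: is 7 still <= all others?
  Min of remaining elements: -15
  New min = min(7, -15) = -15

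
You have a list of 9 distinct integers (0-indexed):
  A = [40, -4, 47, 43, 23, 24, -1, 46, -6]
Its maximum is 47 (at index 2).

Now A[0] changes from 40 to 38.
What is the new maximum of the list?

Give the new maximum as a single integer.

Answer: 47

Derivation:
Old max = 47 (at index 2)
Change: A[0] 40 -> 38
Changed element was NOT the old max.
  New max = max(old_max, new_val) = max(47, 38) = 47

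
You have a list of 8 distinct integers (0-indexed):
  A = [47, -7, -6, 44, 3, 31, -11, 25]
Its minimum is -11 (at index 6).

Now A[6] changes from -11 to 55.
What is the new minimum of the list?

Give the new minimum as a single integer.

Old min = -11 (at index 6)
Change: A[6] -11 -> 55
Changed element WAS the min. Need to check: is 55 still <= all others?
  Min of remaining elements: -7
  New min = min(55, -7) = -7

Answer: -7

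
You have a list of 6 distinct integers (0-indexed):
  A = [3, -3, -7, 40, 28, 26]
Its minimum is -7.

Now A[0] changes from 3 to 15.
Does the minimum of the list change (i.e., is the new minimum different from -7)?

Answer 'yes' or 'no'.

Old min = -7
Change: A[0] 3 -> 15
Changed element was NOT the min; min changes only if 15 < -7.
New min = -7; changed? no

Answer: no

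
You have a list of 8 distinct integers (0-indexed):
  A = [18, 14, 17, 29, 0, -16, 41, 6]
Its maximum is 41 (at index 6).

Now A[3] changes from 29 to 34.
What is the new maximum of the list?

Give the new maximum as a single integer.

Old max = 41 (at index 6)
Change: A[3] 29 -> 34
Changed element was NOT the old max.
  New max = max(old_max, new_val) = max(41, 34) = 41

Answer: 41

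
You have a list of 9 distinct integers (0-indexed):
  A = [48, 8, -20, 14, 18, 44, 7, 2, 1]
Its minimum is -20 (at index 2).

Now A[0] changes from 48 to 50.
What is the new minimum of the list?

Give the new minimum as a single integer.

Old min = -20 (at index 2)
Change: A[0] 48 -> 50
Changed element was NOT the old min.
  New min = min(old_min, new_val) = min(-20, 50) = -20

Answer: -20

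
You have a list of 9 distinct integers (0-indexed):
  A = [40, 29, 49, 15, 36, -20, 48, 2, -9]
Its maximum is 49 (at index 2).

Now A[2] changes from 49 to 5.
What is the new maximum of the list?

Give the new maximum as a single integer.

Answer: 48

Derivation:
Old max = 49 (at index 2)
Change: A[2] 49 -> 5
Changed element WAS the max -> may need rescan.
  Max of remaining elements: 48
  New max = max(5, 48) = 48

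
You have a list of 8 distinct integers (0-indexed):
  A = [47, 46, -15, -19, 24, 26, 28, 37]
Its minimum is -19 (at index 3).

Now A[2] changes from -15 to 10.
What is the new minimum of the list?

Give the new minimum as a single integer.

Old min = -19 (at index 3)
Change: A[2] -15 -> 10
Changed element was NOT the old min.
  New min = min(old_min, new_val) = min(-19, 10) = -19

Answer: -19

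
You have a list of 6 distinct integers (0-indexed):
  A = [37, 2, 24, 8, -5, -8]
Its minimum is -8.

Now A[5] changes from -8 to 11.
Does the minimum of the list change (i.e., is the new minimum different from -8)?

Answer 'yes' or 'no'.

Answer: yes

Derivation:
Old min = -8
Change: A[5] -8 -> 11
Changed element was the min; new min must be rechecked.
New min = -5; changed? yes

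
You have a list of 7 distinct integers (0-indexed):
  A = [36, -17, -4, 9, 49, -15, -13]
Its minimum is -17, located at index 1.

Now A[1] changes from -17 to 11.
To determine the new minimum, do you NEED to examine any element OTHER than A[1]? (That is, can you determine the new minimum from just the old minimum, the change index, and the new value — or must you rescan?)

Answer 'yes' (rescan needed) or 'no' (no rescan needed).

Old min = -17 at index 1
Change at index 1: -17 -> 11
Index 1 WAS the min and new value 11 > old min -17. Must rescan other elements to find the new min.
Needs rescan: yes

Answer: yes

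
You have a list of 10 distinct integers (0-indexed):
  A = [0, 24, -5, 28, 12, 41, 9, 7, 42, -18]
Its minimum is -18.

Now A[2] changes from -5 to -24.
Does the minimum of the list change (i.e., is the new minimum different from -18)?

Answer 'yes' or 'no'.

Answer: yes

Derivation:
Old min = -18
Change: A[2] -5 -> -24
Changed element was NOT the min; min changes only if -24 < -18.
New min = -24; changed? yes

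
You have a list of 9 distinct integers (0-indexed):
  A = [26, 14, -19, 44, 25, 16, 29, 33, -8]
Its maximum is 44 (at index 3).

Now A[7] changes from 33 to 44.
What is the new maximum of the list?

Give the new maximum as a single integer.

Answer: 44

Derivation:
Old max = 44 (at index 3)
Change: A[7] 33 -> 44
Changed element was NOT the old max.
  New max = max(old_max, new_val) = max(44, 44) = 44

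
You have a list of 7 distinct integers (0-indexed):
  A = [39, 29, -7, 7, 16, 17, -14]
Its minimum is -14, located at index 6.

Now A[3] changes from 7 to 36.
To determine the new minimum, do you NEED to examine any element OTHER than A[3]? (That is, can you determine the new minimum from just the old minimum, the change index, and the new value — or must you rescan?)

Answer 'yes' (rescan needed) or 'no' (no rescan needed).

Answer: no

Derivation:
Old min = -14 at index 6
Change at index 3: 7 -> 36
Index 3 was NOT the min. New min = min(-14, 36). No rescan of other elements needed.
Needs rescan: no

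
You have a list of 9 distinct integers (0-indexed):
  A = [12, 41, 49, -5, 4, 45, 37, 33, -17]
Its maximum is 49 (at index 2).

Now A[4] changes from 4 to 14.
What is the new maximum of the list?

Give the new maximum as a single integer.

Old max = 49 (at index 2)
Change: A[4] 4 -> 14
Changed element was NOT the old max.
  New max = max(old_max, new_val) = max(49, 14) = 49

Answer: 49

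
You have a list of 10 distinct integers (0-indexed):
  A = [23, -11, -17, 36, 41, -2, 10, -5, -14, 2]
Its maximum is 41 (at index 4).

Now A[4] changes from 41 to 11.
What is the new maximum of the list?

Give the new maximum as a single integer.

Answer: 36

Derivation:
Old max = 41 (at index 4)
Change: A[4] 41 -> 11
Changed element WAS the max -> may need rescan.
  Max of remaining elements: 36
  New max = max(11, 36) = 36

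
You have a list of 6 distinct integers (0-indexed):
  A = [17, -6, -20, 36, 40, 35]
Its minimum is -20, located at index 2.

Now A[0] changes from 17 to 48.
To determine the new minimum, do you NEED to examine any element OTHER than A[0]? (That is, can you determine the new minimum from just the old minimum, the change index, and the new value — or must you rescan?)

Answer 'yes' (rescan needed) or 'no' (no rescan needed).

Old min = -20 at index 2
Change at index 0: 17 -> 48
Index 0 was NOT the min. New min = min(-20, 48). No rescan of other elements needed.
Needs rescan: no

Answer: no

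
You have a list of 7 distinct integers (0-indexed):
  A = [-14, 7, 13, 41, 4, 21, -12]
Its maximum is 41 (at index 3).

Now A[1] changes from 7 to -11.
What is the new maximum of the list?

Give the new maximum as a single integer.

Old max = 41 (at index 3)
Change: A[1] 7 -> -11
Changed element was NOT the old max.
  New max = max(old_max, new_val) = max(41, -11) = 41

Answer: 41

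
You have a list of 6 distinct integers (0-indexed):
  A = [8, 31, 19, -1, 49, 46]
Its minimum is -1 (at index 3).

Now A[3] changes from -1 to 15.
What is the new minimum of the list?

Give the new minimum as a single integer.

Old min = -1 (at index 3)
Change: A[3] -1 -> 15
Changed element WAS the min. Need to check: is 15 still <= all others?
  Min of remaining elements: 8
  New min = min(15, 8) = 8

Answer: 8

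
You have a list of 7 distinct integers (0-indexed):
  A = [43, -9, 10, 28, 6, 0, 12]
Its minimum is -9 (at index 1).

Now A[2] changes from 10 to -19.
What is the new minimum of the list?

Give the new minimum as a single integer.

Answer: -19

Derivation:
Old min = -9 (at index 1)
Change: A[2] 10 -> -19
Changed element was NOT the old min.
  New min = min(old_min, new_val) = min(-9, -19) = -19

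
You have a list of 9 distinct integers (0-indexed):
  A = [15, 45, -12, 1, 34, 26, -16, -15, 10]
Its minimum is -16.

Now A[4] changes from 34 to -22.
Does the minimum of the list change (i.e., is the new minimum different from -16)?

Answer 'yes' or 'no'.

Old min = -16
Change: A[4] 34 -> -22
Changed element was NOT the min; min changes only if -22 < -16.
New min = -22; changed? yes

Answer: yes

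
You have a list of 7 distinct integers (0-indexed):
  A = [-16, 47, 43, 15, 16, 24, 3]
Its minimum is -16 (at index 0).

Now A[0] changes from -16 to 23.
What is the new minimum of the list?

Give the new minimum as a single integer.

Answer: 3

Derivation:
Old min = -16 (at index 0)
Change: A[0] -16 -> 23
Changed element WAS the min. Need to check: is 23 still <= all others?
  Min of remaining elements: 3
  New min = min(23, 3) = 3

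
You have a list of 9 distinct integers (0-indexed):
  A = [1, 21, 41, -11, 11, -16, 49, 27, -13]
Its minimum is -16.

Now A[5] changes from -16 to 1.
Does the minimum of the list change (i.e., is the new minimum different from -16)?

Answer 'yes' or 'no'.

Old min = -16
Change: A[5] -16 -> 1
Changed element was the min; new min must be rechecked.
New min = -13; changed? yes

Answer: yes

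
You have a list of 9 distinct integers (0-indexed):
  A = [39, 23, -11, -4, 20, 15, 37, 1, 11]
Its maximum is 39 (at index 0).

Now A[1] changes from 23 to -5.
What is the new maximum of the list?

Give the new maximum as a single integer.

Answer: 39

Derivation:
Old max = 39 (at index 0)
Change: A[1] 23 -> -5
Changed element was NOT the old max.
  New max = max(old_max, new_val) = max(39, -5) = 39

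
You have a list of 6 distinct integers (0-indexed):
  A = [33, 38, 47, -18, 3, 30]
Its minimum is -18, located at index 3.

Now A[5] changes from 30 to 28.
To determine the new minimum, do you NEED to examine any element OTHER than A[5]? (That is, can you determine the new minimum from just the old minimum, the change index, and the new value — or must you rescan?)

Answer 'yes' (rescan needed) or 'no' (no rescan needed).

Answer: no

Derivation:
Old min = -18 at index 3
Change at index 5: 30 -> 28
Index 5 was NOT the min. New min = min(-18, 28). No rescan of other elements needed.
Needs rescan: no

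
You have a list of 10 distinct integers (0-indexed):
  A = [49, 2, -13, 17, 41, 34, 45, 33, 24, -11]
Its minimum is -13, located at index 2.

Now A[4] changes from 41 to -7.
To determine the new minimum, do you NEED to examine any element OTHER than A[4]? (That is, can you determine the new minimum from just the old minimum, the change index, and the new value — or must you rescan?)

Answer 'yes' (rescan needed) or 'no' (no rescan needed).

Answer: no

Derivation:
Old min = -13 at index 2
Change at index 4: 41 -> -7
Index 4 was NOT the min. New min = min(-13, -7). No rescan of other elements needed.
Needs rescan: no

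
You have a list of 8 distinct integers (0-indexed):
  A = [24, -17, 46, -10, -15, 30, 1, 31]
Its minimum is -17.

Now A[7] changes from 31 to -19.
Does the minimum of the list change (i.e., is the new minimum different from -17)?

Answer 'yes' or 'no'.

Answer: yes

Derivation:
Old min = -17
Change: A[7] 31 -> -19
Changed element was NOT the min; min changes only if -19 < -17.
New min = -19; changed? yes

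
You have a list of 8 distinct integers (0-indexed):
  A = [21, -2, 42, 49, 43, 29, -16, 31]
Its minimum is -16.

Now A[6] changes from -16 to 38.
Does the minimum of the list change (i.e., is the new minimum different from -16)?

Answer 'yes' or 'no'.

Old min = -16
Change: A[6] -16 -> 38
Changed element was the min; new min must be rechecked.
New min = -2; changed? yes

Answer: yes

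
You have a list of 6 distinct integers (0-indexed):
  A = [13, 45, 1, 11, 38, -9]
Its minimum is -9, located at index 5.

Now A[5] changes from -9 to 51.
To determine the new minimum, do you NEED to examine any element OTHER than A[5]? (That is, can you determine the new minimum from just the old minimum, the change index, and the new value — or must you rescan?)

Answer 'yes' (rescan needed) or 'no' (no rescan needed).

Old min = -9 at index 5
Change at index 5: -9 -> 51
Index 5 WAS the min and new value 51 > old min -9. Must rescan other elements to find the new min.
Needs rescan: yes

Answer: yes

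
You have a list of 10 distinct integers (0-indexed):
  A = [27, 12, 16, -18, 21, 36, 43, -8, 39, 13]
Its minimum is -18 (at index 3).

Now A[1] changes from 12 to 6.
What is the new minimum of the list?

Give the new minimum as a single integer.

Answer: -18

Derivation:
Old min = -18 (at index 3)
Change: A[1] 12 -> 6
Changed element was NOT the old min.
  New min = min(old_min, new_val) = min(-18, 6) = -18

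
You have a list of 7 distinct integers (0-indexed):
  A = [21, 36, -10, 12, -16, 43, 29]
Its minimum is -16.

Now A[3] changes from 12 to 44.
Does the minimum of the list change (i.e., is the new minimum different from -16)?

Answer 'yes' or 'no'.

Old min = -16
Change: A[3] 12 -> 44
Changed element was NOT the min; min changes only if 44 < -16.
New min = -16; changed? no

Answer: no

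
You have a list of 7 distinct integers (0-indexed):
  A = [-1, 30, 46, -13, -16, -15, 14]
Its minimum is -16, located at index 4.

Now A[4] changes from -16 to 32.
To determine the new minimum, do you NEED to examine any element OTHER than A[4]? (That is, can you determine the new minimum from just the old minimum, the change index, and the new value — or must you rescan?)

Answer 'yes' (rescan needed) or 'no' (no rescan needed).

Old min = -16 at index 4
Change at index 4: -16 -> 32
Index 4 WAS the min and new value 32 > old min -16. Must rescan other elements to find the new min.
Needs rescan: yes

Answer: yes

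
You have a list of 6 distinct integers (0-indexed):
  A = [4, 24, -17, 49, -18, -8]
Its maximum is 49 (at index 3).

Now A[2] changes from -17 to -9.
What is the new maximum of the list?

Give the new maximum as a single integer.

Answer: 49

Derivation:
Old max = 49 (at index 3)
Change: A[2] -17 -> -9
Changed element was NOT the old max.
  New max = max(old_max, new_val) = max(49, -9) = 49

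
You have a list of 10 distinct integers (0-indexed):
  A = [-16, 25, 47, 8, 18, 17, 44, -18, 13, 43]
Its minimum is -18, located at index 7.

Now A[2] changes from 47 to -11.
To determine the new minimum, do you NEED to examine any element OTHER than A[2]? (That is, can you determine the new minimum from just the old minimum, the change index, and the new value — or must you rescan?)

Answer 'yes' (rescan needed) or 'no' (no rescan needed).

Answer: no

Derivation:
Old min = -18 at index 7
Change at index 2: 47 -> -11
Index 2 was NOT the min. New min = min(-18, -11). No rescan of other elements needed.
Needs rescan: no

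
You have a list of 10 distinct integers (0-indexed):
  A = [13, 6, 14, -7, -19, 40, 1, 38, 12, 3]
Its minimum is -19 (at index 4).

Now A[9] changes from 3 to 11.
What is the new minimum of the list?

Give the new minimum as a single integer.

Answer: -19

Derivation:
Old min = -19 (at index 4)
Change: A[9] 3 -> 11
Changed element was NOT the old min.
  New min = min(old_min, new_val) = min(-19, 11) = -19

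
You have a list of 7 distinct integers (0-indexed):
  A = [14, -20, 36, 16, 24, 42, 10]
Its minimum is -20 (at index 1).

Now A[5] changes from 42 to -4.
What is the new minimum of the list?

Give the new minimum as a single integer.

Answer: -20

Derivation:
Old min = -20 (at index 1)
Change: A[5] 42 -> -4
Changed element was NOT the old min.
  New min = min(old_min, new_val) = min(-20, -4) = -20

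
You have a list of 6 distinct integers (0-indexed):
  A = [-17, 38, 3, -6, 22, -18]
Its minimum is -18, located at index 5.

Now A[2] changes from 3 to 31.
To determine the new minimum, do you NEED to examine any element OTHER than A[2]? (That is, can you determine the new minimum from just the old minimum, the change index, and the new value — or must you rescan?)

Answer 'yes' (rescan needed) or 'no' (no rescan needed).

Old min = -18 at index 5
Change at index 2: 3 -> 31
Index 2 was NOT the min. New min = min(-18, 31). No rescan of other elements needed.
Needs rescan: no

Answer: no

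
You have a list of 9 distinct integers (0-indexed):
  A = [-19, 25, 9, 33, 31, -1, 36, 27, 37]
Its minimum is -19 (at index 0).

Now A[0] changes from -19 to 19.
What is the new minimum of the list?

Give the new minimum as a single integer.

Old min = -19 (at index 0)
Change: A[0] -19 -> 19
Changed element WAS the min. Need to check: is 19 still <= all others?
  Min of remaining elements: -1
  New min = min(19, -1) = -1

Answer: -1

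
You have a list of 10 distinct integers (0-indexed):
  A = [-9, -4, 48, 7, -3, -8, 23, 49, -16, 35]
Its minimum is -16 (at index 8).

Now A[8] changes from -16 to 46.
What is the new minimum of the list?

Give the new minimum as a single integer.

Answer: -9

Derivation:
Old min = -16 (at index 8)
Change: A[8] -16 -> 46
Changed element WAS the min. Need to check: is 46 still <= all others?
  Min of remaining elements: -9
  New min = min(46, -9) = -9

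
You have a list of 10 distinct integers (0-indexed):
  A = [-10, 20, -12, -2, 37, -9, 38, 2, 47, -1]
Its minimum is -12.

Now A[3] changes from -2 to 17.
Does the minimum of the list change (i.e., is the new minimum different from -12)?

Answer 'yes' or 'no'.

Answer: no

Derivation:
Old min = -12
Change: A[3] -2 -> 17
Changed element was NOT the min; min changes only if 17 < -12.
New min = -12; changed? no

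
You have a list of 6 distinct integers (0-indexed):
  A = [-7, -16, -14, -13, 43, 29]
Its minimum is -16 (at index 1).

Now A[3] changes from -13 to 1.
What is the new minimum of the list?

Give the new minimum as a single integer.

Old min = -16 (at index 1)
Change: A[3] -13 -> 1
Changed element was NOT the old min.
  New min = min(old_min, new_val) = min(-16, 1) = -16

Answer: -16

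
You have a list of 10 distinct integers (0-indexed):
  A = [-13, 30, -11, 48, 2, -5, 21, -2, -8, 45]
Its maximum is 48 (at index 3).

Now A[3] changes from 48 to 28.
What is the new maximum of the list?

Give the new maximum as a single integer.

Answer: 45

Derivation:
Old max = 48 (at index 3)
Change: A[3] 48 -> 28
Changed element WAS the max -> may need rescan.
  Max of remaining elements: 45
  New max = max(28, 45) = 45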